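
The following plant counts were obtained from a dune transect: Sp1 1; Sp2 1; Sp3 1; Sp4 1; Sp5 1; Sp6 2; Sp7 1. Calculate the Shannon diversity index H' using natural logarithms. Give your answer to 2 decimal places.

Total N = 1+1+1+1+1+2+1 = 8, so the proportions are 0.125, 0.125, 0.125, 0.125, 0.125, 0.25, 0.125 (working shown to 4 dp, full precision carried).
Each pᵢ ln pᵢ term: 0.125×(-2.0794)=-0.2599, 0.125×(-2.0794)=-0.2599, 0.125×(-2.0794)=-0.2599, 0.125×(-2.0794)=-0.2599, 0.125×(-2.0794)=-0.2599, 0.25×(-1.3863)=-0.3466, 0.125×(-2.0794)=-0.2599.
Sum = -1.9062, so H' = 1.91.

1.91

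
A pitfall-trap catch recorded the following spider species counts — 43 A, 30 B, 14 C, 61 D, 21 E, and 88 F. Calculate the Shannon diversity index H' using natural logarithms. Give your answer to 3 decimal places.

Total N = 43+30+14+61+21+88 = 257, so the proportions are 0.16732, 0.11673, 0.05447, 0.23735, 0.08171, 0.34241 (working shown to 5 dp, full precision carried).
Each pᵢ ln pᵢ term: 0.16732×(-1.78788)=-0.29914, 0.11673×(-2.14788)=-0.25073, 0.05447×(-2.91002)=-0.15852, 0.23735×(-1.43820)=-0.34136, 0.08171×(-2.50455)=-0.20465, 0.34241×(-1.07174)=-0.36698.
Sum = -1.62138, so H' = 1.621.

1.621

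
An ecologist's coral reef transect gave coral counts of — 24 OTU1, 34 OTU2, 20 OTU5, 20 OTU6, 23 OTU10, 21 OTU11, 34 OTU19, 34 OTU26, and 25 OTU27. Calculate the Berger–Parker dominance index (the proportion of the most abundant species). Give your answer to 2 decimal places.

0.14

Total N = 24+34+20+20+23+21+34+34+25 = 235, so the proportions are 0.1021, 0.1447, 0.0851, 0.0851, 0.0979, 0.0894, 0.1447, 0.1447, 0.1064 (working shown to 4 dp, full precision carried).
The largest proportion is 0.1447, i.e. d = 0.14 to 2 decimal places.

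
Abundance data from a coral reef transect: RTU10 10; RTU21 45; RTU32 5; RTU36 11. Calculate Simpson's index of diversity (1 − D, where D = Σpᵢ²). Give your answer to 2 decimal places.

0.55

Total N = 10+45+5+11 = 71, so the proportions are 0.1408, 0.6338, 0.0704, 0.1549 (working shown to 4 dp, full precision carried).
D = 0.1408² + 0.6338² + 0.0704² + 0.1549² = 0.0198 + 0.4017 + 0.0050 + 0.0240 = 0.4505.
So 1 − D = 0.5495, i.e. 0.55 to 2 decimal places.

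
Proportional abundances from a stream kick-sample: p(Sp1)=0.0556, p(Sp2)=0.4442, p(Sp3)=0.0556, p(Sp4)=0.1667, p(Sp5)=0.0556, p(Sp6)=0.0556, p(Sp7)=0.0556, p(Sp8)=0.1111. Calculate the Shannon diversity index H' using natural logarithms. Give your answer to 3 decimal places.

Each pᵢ ln pᵢ term (working shown to 5 dp, full precision carried): 0.0556×(-2.88957)=-0.16066, 0.4442×(-0.81148)=-0.36046, 0.0556×(-2.88957)=-0.16066, 0.1667×(-1.79156)=-0.29865, 0.0556×(-2.88957)=-0.16066, 0.0556×(-2.88957)=-0.16066, 0.0556×(-2.88957)=-0.16066, 0.1111×(-2.19732)=-0.24412.
Sum = -1.70654, so H' = 1.707.

1.707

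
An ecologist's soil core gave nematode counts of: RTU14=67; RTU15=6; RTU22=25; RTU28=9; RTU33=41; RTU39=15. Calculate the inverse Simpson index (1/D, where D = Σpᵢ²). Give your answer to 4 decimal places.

3.7227

Total N = 67+6+25+9+41+15 = 163, so the proportions are 0.41104294, 0.03680982, 0.15337423, 0.05521472, 0.25153374, 0.09202454 (working shown to 8 dp, full precision carried).
D = 0.41104294² + 0.03680982² + 0.15337423² + 0.05521472² + 0.25153374² + 0.09202454² = 0.16895630 + 0.00135496 + 0.02352366 + 0.00304867 + 0.06326922 + 0.00846852 = 0.26862133.
So 1/D = 3.722713, i.e. 3.7227 to 4 decimal places.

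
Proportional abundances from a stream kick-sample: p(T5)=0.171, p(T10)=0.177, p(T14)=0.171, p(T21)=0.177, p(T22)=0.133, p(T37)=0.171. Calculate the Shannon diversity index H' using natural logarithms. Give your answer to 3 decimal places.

Each pᵢ ln pᵢ term (working shown to 5 dp, full precision carried): 0.171×(-1.76609)=-0.30200, 0.177×(-1.73161)=-0.30649, 0.171×(-1.76609)=-0.30200, 0.177×(-1.73161)=-0.30649, 0.133×(-2.01741)=-0.26832, 0.171×(-1.76609)=-0.30200.
Sum = -1.78731, so H' = 1.787.

1.787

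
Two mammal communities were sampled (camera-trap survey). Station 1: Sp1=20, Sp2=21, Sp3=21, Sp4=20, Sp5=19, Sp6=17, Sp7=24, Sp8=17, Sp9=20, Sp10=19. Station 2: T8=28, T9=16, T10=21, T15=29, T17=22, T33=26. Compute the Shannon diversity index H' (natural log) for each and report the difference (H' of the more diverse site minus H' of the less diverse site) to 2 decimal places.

Station 1: N=198, proportions 0.101, 0.1061, 0.1061, 0.101, 0.096, 0.0859, 0.1212, 0.0859, 0.101, 0.096, giving H' = 2.2978 (working shown to 4 dp, full precision carried).
Station 2: N=142, proportions 0.1972, 0.1127, 0.1479, 0.2042, 0.1549, 0.1831, giving H' = 1.7730.
Difference = |2.2978 − 1.7730| = 0.5248, i.e. 0.52 to 2 decimal places.

0.52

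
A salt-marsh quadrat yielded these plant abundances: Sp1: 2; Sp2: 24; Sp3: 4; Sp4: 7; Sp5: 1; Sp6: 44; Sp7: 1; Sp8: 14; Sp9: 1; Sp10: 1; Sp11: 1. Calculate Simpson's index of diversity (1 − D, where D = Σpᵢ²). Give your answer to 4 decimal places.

0.7218

Total N = 2+24+4+7+1+44+1+14+1+1+1 = 100, so the proportions are 0.02, 0.24, 0.04, 0.07, 0.01, 0.44, 0.01, 0.14, 0.01, 0.01, 0.01 (working shown to 6 dp, full precision carried).
D = 0.02² + 0.24² + 0.04² + 0.07² + 0.01² + 0.44² + 0.01² + 0.14² + 0.01² + 0.01² + 0.01² = 0.000400 + 0.057600 + 0.001600 + 0.004900 + 0.000100 + 0.193600 + 0.000100 + 0.019600 + 0.000100 + 0.000100 + 0.000100 = 0.278200.
So 1 − D = 0.721800, i.e. 0.7218 to 4 decimal places.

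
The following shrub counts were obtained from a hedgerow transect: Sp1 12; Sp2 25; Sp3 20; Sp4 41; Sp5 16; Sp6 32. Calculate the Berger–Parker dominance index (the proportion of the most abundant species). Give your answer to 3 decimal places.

0.281

Total N = 12+25+20+41+16+32 = 146, so the proportions are 0.08219, 0.17123, 0.13699, 0.28082, 0.10959, 0.21918 (working shown to 5 dp, full precision carried).
The largest proportion is 0.28082, i.e. d = 0.281 to 3 decimal places.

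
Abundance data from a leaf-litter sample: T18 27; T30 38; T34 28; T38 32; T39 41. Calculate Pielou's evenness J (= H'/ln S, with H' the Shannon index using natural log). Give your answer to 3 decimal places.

0.992

Total N = 27+38+28+32+41 = 166, so the proportions are 0.16265, 0.22892, 0.16867, 0.19277, 0.24699 (working shown to 5 dp, full precision carried).
H' = −Σ pᵢ ln pᵢ = −((-0.29540) + (-0.33751) + (-0.30020) + (-0.31735) + (-0.34539)) = 1.59586.
With S = 5 species, ln S = 1.60944, so J = 1.59586/1.60944 = 0.99156, i.e. 0.992 to 3 decimal places.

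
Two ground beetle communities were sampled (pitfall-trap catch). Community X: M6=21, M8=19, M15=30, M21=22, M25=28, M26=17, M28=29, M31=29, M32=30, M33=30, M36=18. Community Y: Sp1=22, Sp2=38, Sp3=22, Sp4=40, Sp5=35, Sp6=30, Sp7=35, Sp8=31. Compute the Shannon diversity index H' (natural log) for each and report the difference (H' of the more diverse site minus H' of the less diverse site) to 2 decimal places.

Community X: N=273, proportions 0.0769, 0.0696, 0.1099, 0.0806, 0.1026, 0.0623, 0.1062, 0.1062, 0.1099, 0.1099, 0.0659, giving H' = 2.3758 (working shown to 4 dp, full precision carried).
Community Y: N=253, proportions 0.087, 0.1502, 0.087, 0.1581, 0.1383, 0.1186, 0.1383, 0.1225, giving H' = 2.0585.
Difference = |2.3758 − 2.0585| = 0.3173, i.e. 0.32 to 2 decimal places.

0.32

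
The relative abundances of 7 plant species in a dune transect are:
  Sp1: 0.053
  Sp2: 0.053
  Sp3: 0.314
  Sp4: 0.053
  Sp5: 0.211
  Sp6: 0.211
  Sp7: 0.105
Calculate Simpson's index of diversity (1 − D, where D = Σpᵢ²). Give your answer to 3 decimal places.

D = 0.053² + 0.053² + 0.314² + 0.053² + 0.211² + 0.211² + 0.105² = 0.00281 + 0.00281 + 0.09860 + 0.00281 + 0.04452 + 0.04452 + 0.01102 = 0.20709 (working shown to 5 dp, full precision carried).
So 1 − D = 0.79291, i.e. 0.793 to 3 decimal places.

0.793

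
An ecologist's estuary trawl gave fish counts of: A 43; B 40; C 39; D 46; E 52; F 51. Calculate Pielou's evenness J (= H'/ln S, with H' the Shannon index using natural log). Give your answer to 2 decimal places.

1.00

Total N = 43+40+39+46+52+51 = 271, so the proportions are 0.1587, 0.1476, 0.1439, 0.1697, 0.1919, 0.1882 (working shown to 4 dp, full precision carried).
H' = −Σ pᵢ ln pᵢ = −((-0.2921) + (-0.2824) + (-0.2790) + (-0.3010) + (-0.3168) + (-0.3143)) = 1.7856.
With S = 6 species, ln S = 1.7918, so J = 1.7856/1.7918 = 0.9966, i.e. 1.00 to 2 decimal places.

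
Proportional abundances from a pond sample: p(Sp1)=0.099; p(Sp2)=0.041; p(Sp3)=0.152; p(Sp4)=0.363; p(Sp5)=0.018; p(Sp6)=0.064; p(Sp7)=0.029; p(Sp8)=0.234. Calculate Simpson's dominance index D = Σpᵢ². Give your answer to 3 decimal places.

0.226

D = 0.099² + 0.041² + 0.152² + 0.363² + 0.018² + 0.064² + 0.029² + 0.234² = 0.00980 + 0.00168 + 0.02310 + 0.13177 + 0.00032 + 0.00410 + 0.00084 + 0.05476 = 0.22637 (working shown to 5 dp, full precision carried).
To 3 decimal places, D = 0.226.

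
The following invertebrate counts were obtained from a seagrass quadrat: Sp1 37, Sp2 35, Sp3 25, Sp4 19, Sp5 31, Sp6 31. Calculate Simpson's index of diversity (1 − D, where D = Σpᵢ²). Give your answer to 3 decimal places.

0.826

Total N = 37+35+25+19+31+31 = 178, so the proportions are 0.20787, 0.19663, 0.14045, 0.10674, 0.17416, 0.17416 (working shown to 5 dp, full precision carried).
D = 0.20787² + 0.19663² + 0.14045² + 0.10674² + 0.17416² + 0.17416² = 0.04321 + 0.03866 + 0.01973 + 0.01139 + 0.03033 + 0.03033 = 0.17365.
So 1 − D = 0.82635, i.e. 0.826 to 3 decimal places.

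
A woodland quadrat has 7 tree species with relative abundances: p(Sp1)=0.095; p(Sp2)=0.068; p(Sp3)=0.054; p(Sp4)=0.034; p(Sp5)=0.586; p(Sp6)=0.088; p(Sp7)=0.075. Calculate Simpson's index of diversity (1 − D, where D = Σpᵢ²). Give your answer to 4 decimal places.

D = 0.095² + 0.068² + 0.054² + 0.034² + 0.586² + 0.088² + 0.075² = 0.009025 + 0.004624 + 0.002916 + 0.001156 + 0.343396 + 0.007744 + 0.005625 = 0.374486 (working shown to 6 dp, full precision carried).
So 1 − D = 0.625514, i.e. 0.6255 to 4 decimal places.

0.6255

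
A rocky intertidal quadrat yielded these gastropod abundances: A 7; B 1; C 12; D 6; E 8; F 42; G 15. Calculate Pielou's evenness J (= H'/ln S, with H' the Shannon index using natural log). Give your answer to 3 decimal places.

0.802

Total N = 7+1+12+6+8+42+15 = 91, so the proportions are 0.07692, 0.01099, 0.13187, 0.06593, 0.08791, 0.46154, 0.16484 (working shown to 5 dp, full precision carried).
H' = −Σ pᵢ ln pᵢ = −((-0.19730) + (-0.04957) + (-0.26716) + (-0.17928) + (-0.21375) + (-0.35686) + (-0.29717)) = 1.56109.
With S = 7 species, ln S = 1.94591, so J = 1.56109/1.94591 = 0.80224, i.e. 0.802 to 3 decimal places.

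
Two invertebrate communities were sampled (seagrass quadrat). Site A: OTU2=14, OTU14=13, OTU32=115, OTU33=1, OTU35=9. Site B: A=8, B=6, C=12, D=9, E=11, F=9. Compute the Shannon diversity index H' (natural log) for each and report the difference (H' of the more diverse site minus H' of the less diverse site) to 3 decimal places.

0.927

Site A: N=152, proportions 0.09211, 0.08553, 0.75658, 0.00658, 0.05921, giving H' = 0.84142 (working shown to 5 dp, full precision carried).
Site B: N=55, proportions 0.14545, 0.10909, 0.21818, 0.16364, 0.2, 0.16364, giving H' = 1.76857.
Difference = |0.84142 − 1.76857| = 0.92715, i.e. 0.927 to 3 decimal places.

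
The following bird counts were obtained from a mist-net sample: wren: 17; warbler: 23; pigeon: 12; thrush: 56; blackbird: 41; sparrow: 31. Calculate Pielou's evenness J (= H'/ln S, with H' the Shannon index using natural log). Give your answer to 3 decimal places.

0.932

Total N = 17+23+12+56+41+31 = 180, so the proportions are 0.09444, 0.12778, 0.06667, 0.31111, 0.22778, 0.17222 (working shown to 5 dp, full precision carried).
H' = −Σ pᵢ ln pᵢ = −((-0.22286) + (-0.26290) + (-0.18054) + (-0.36325) + (-0.33697) + (-0.30293)) = 1.66946.
With S = 6 species, ln S = 1.79176, so J = 1.66946/1.79176 = 0.93174, i.e. 0.932 to 3 decimal places.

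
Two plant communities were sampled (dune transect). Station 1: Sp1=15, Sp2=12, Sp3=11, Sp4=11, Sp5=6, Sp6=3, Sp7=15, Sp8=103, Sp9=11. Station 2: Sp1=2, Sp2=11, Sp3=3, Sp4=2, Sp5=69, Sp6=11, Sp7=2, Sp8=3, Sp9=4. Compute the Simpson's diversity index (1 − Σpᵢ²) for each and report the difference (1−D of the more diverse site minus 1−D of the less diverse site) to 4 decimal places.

0.1090

Station 1: N=187, proportions 0.080214, 0.064171, 0.058824, 0.058824, 0.032086, 0.016043, 0.080214, 0.550802, 0.058824, giving 1−D = 0.667963 (working shown to 6 dp, full precision carried).
Station 2: N=107, proportions 0.018692, 0.102804, 0.028037, 0.018692, 0.64486, 0.102804, 0.018692, 0.028037, 0.037383, giving 1−D = 0.559001.
Difference = |0.667963 − 0.559001| = 0.108962, i.e. 0.1090 to 4 decimal places.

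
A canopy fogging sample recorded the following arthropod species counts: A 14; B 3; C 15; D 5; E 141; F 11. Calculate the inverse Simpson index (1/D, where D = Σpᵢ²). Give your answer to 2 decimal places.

1.75

Total N = 14+3+15+5+141+11 = 189, so the proportions are 0.07407, 0.01587, 0.07937, 0.02646, 0.74603, 0.0582 (working shown to 5 dp, full precision carried).
D = 0.07407² + 0.01587² + 0.07937² + 0.02646² + 0.74603² + 0.0582² = 0.00549 + 0.00025 + 0.00630 + 0.00070 + 0.55656 + 0.00339 = 0.57269.
So 1/D = 1.7462, i.e. 1.75 to 2 decimal places.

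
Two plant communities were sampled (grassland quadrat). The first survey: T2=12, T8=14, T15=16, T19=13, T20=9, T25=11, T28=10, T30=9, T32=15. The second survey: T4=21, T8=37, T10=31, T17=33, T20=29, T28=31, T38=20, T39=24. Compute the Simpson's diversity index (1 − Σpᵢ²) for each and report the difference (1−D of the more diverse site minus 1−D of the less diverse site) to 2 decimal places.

0.01

The first survey: N=109, proportions 0.1101, 0.1284, 0.1468, 0.1193, 0.0826, 0.1009, 0.0917, 0.0826, 0.1376, giving 1−D = 0.8844 (working shown to 4 dp, full precision carried).
The second survey: N=226, proportions 0.0929, 0.1637, 0.1372, 0.146, 0.1283, 0.1372, 0.0885, 0.1062, giving 1−D = 0.8700.
Difference = |0.8844 − 0.8700| = 0.0144, i.e. 0.01 to 2 decimal places.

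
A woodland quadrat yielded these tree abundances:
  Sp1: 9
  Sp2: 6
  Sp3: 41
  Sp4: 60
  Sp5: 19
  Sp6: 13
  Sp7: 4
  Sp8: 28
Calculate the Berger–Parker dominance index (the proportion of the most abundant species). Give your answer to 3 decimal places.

0.333

Total N = 9+6+41+60+19+13+4+28 = 180, so the proportions are 0.05, 0.03333, 0.22778, 0.33333, 0.10556, 0.07222, 0.02222, 0.15556 (working shown to 5 dp, full precision carried).
The largest proportion is 0.33333, i.e. d = 0.333 to 3 decimal places.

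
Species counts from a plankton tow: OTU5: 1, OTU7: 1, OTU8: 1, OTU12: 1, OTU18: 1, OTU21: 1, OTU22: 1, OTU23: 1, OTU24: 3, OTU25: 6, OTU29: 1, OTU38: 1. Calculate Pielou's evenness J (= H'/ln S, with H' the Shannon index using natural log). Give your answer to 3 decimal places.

0.887

Total N = 1+1+1+1+1+1+1+1+3+6+1+1 = 19, so the proportions are 0.05263, 0.05263, 0.05263, 0.05263, 0.05263, 0.05263, 0.05263, 0.05263, 0.15789, 0.31579, 0.05263, 0.05263 (working shown to 5 dp, full precision carried).
H' = −Σ pᵢ ln pᵢ = −((-0.15497) + (-0.15497) + (-0.15497) + (-0.15497) + (-0.15497) + (-0.15497) + (-0.15497) + (-0.15497) + (-0.29145) + (-0.36400) + (-0.15497) + (-0.15497)) = 2.20516.
With S = 12 species, ln S = 2.48491, so J = 2.20516/2.48491 = 0.88742, i.e. 0.887 to 3 decimal places.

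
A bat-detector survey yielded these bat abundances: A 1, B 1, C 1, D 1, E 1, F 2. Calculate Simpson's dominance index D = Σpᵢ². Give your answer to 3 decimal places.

Total N = 1+1+1+1+1+2 = 7, so the proportions are 0.14286, 0.14286, 0.14286, 0.14286, 0.14286, 0.28571 (working shown to 5 dp, full precision carried).
D = 0.14286² + 0.14286² + 0.14286² + 0.14286² + 0.14286² + 0.28571² = 0.02041 + 0.02041 + 0.02041 + 0.02041 + 0.02041 + 0.08163 = 0.18367.
To 3 decimal places, D = 0.184.

0.184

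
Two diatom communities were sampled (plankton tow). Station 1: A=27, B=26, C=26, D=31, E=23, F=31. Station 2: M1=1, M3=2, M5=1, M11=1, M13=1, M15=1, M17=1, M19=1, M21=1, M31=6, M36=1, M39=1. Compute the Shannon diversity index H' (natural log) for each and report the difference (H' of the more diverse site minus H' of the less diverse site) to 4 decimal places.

0.4298

Station 1: N=164, proportions 0.1646341, 0.1585366, 0.1585366, 0.1890244, 0.1402439, 0.1890244, giving H' = 1.7862555 (working shown to 7 dp, full precision carried).
Station 2: N=18, proportions 0.0555556, 0.1111111, 0.0555556, 0.0555556, 0.0555556, 0.0555556, 0.0555556, 0.0555556, 0.0555556, 0.3333333, 0.0555556, 0.0555556, giving H' = 2.2161022.
Difference = |1.7862555 − 2.2161022| = 0.4298467, i.e. 0.4298 to 4 decimal places.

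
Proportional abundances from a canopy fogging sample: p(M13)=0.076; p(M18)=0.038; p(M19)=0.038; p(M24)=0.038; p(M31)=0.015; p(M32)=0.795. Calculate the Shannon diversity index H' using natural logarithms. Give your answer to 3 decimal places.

0.814

Each pᵢ ln pᵢ term (working shown to 5 dp, full precision carried): 0.076×(-2.57702)=-0.19585, 0.038×(-3.27017)=-0.12427, 0.038×(-3.27017)=-0.12427, 0.038×(-3.27017)=-0.12427, 0.015×(-4.19971)=-0.06300, 0.795×(-0.22941)=-0.18238.
Sum = -0.81403, so H' = 0.814.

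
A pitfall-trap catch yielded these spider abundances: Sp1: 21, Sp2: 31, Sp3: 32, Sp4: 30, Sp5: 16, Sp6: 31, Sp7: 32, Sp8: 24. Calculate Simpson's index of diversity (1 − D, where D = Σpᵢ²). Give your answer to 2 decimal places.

Total N = 21+31+32+30+16+31+32+24 = 217, so the proportions are 0.0968, 0.1429, 0.1475, 0.1382, 0.0737, 0.1429, 0.1475, 0.1106 (working shown to 4 dp, full precision carried).
D = 0.0968² + 0.1429² + 0.1475² + 0.1382² + 0.0737² + 0.1429² + 0.1475² + 0.1106² = 0.0094 + 0.0204 + 0.0217 + 0.0191 + 0.0054 + 0.0204 + 0.0217 + 0.0122 = 0.1305.
So 1 − D = 0.8695, i.e. 0.87 to 2 decimal places.

0.87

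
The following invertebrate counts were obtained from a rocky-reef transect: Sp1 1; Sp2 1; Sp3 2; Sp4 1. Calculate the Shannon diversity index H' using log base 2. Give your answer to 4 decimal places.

Total N = 1+1+2+1 = 5, so the proportions are 0.2, 0.2, 0.4, 0.2 (working shown to 6 dp, full precision carried).
Each pᵢ log₂ pᵢ term: 0.2×(-2.321928)=-0.464386, 0.2×(-2.321928)=-0.464386, 0.4×(-1.321928)=-0.528771, 0.2×(-2.321928)=-0.464386.
Sum = -1.921928, so H' = 1.9219.

1.9219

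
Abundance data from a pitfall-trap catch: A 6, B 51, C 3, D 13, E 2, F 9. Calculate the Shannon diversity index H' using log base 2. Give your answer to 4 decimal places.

1.7710

Total N = 6+51+3+13+2+9 = 84, so the proportions are 0.071429, 0.607143, 0.035714, 0.154762, 0.02381, 0.107143 (working shown to 6 dp, full precision carried).
Each pᵢ log₂ pᵢ term: 0.071429×(-3.807355)=-0.271954, 0.607143×(-0.719892)=-0.437077, 0.035714×(-4.807355)=-0.171691, 0.154762×(-2.691878)=-0.416600, 0.02381×(-5.392317)=-0.128389, 0.107143×(-3.222392)=-0.345256.
Sum = -1.770967, so H' = 1.7710.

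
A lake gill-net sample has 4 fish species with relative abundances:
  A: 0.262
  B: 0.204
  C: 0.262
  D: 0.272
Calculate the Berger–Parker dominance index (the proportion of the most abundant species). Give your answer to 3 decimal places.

The largest proportion is 0.272, i.e. d = 0.272 to 3 decimal places.

0.272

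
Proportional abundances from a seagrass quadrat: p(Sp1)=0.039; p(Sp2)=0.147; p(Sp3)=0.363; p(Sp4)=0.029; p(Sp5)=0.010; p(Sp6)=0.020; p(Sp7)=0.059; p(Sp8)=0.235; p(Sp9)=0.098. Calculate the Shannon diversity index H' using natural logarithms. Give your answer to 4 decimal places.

Each pᵢ ln pᵢ term (working shown to 6 dp, full precision carried): 0.039×(-3.244194)=-0.126524, 0.147×(-1.917323)=-0.281846, 0.363×(-1.013352)=-0.367847, 0.029×(-3.540459)=-0.102673, 0.01×(-4.605170)=-0.046052, 0.02×(-3.912023)=-0.078240, 0.059×(-2.830218)=-0.166983, 0.235×(-1.448170)=-0.340320, 0.098×(-2.322788)=-0.227633.
Sum = -1.738118, so H' = 1.7381.

1.7381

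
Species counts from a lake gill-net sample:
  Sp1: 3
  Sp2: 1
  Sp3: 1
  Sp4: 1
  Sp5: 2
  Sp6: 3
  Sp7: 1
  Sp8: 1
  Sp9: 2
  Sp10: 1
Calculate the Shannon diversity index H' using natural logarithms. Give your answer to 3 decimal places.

Total N = 3+1+1+1+2+3+1+1+2+1 = 16, so the proportions are 0.1875, 0.0625, 0.0625, 0.0625, 0.125, 0.1875, 0.0625, 0.0625, 0.125, 0.0625 (working shown to 5 dp, full precision carried).
Each pᵢ ln pᵢ term: 0.1875×(-1.67398)=-0.31387, 0.0625×(-2.77259)=-0.17329, 0.0625×(-2.77259)=-0.17329, 0.0625×(-2.77259)=-0.17329, 0.125×(-2.07944)=-0.25993, 0.1875×(-1.67398)=-0.31387, 0.0625×(-2.77259)=-0.17329, 0.0625×(-2.77259)=-0.17329, 0.125×(-2.07944)=-0.25993, 0.0625×(-2.77259)=-0.17329.
Sum = -2.18732, so H' = 2.187.

2.187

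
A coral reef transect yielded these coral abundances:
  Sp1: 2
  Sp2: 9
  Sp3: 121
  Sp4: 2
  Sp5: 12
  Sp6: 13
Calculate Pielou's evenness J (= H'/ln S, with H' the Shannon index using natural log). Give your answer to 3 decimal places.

Total N = 2+9+121+2+12+13 = 159, so the proportions are 0.01258, 0.0566, 0.76101, 0.01258, 0.07547, 0.08176 (working shown to 5 dp, full precision carried).
H' = −Σ pᵢ ln pᵢ = −((-0.05504) + (-0.16255) + (-0.20784) + (-0.05504) + (-0.19502) + (-0.20473)) = 0.88022.
With S = 6 species, ln S = 1.79176, so J = 0.88022/1.79176 = 0.49126, i.e. 0.491 to 3 decimal places.

0.491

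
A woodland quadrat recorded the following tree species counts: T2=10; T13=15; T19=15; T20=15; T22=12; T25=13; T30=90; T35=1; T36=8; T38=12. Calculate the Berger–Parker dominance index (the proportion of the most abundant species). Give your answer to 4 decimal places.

0.4712

Total N = 10+15+15+15+12+13+90+1+8+12 = 191, so the proportions are 0.052356, 0.078534, 0.078534, 0.078534, 0.062827, 0.068063, 0.471204, 0.005236, 0.041885, 0.062827 (working shown to 6 dp, full precision carried).
The largest proportion is 0.471204, i.e. d = 0.4712 to 4 decimal places.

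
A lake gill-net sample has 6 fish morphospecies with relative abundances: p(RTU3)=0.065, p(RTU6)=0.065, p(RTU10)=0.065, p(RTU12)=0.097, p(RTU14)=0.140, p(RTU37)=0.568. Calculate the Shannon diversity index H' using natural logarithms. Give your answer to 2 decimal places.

1.36

Each pᵢ ln pᵢ term (working shown to 4 dp, full precision carried): 0.065×(-2.7334)=-0.1777, 0.065×(-2.7334)=-0.1777, 0.065×(-2.7334)=-0.1777, 0.097×(-2.3330)=-0.2263, 0.14×(-1.9661)=-0.2753, 0.568×(-0.5656)=-0.3213.
Sum = -1.3558, so H' = 1.36.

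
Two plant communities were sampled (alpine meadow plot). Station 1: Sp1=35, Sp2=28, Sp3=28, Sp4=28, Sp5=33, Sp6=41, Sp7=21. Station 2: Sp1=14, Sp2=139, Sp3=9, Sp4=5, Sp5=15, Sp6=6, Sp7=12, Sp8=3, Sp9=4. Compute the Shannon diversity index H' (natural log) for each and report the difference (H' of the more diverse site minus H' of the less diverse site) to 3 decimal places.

0.656

Station 1: N=214, proportions 0.16355, 0.13084, 0.13084, 0.13084, 0.15421, 0.19159, 0.09813, giving H' = 1.92710 (working shown to 5 dp, full precision carried).
Station 2: N=207, proportions 0.06763, 0.6715, 0.04348, 0.02415, 0.07246, 0.02899, 0.05797, 0.01449, 0.01932, giving H' = 1.27140.
Difference = |1.92710 − 1.27140| = 0.65570, i.e. 0.656 to 3 decimal places.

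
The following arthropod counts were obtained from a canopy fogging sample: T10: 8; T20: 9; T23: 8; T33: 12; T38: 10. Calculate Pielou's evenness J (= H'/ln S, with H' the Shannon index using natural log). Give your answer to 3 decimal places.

Total N = 8+9+8+12+10 = 47, so the proportions are 0.17021, 0.19149, 0.17021, 0.25532, 0.21277 (working shown to 5 dp, full precision carried).
H' = −Σ pᵢ ln pᵢ = −((-0.30140) + (-0.31652) + (-0.30140) + (-0.34857) + (-0.32927)) = 1.59715.
With S = 5 species, ln S = 1.60944, so J = 1.59715/1.60944 = 0.99237, i.e. 0.992 to 3 decimal places.

0.992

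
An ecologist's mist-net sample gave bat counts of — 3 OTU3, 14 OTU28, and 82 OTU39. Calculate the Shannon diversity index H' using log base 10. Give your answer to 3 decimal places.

Total N = 3+14+82 = 99, so the proportions are 0.0303, 0.14141, 0.82828 (working shown to 5 dp, full precision carried).
Each pᵢ log₁₀ pᵢ term: 0.0303×(-1.51851)=-0.04602, 0.14141×(-0.84951)=-0.12013, 0.82828×(-0.08182)=-0.06777.
Sum = -0.23392, so H' = 0.234.

0.234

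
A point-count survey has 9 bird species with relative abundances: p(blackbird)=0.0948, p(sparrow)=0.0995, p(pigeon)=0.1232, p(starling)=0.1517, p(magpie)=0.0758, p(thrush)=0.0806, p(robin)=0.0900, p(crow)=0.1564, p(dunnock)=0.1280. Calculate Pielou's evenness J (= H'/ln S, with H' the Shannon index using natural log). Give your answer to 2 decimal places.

H' = −Σ pᵢ ln pᵢ = −((-0.2233) + (-0.2296) + (-0.2580) + (-0.2861) + (-0.1955) + (-0.2030) + (-0.2167) + (-0.2902) + (-0.2631)) = 2.1655 (working shown to 4 dp, full precision carried).
With S = 9 species, ln S = 2.1972, so J = 2.1655/2.1972 = 0.9856, i.e. 0.99 to 2 decimal places.

0.99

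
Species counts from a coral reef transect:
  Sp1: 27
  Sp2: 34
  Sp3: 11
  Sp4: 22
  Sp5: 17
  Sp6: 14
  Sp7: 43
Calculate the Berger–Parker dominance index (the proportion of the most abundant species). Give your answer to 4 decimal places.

0.2560

Total N = 27+34+11+22+17+14+43 = 168, so the proportions are 0.160714, 0.202381, 0.065476, 0.130952, 0.10119, 0.083333, 0.255952 (working shown to 6 dp, full precision carried).
The largest proportion is 0.255952, i.e. d = 0.2560 to 4 decimal places.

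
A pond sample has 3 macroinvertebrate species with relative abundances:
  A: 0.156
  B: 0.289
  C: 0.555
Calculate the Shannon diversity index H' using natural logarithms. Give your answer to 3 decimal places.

Each pᵢ ln pᵢ term (working shown to 5 dp, full precision carried): 0.156×(-1.85790)=-0.28983, 0.289×(-1.24133)=-0.35874, 0.555×(-0.58879)=-0.32678.
Sum = -0.97535, so H' = 0.975.

0.975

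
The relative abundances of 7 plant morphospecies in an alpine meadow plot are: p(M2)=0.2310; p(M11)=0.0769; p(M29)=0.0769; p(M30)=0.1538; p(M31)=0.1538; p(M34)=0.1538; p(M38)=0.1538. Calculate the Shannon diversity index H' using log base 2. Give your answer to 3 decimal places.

Each pᵢ log₂ pᵢ term (working shown to 5 dp, full precision carried): 0.231×(-2.11404)=-0.48834, 0.0769×(-3.70087)=-0.28460, 0.0769×(-3.70087)=-0.28460, 0.1538×(-2.70087)=-0.41539, 0.1538×(-2.70087)=-0.41539, 0.1538×(-2.70087)=-0.41539, 0.1538×(-2.70087)=-0.41539.
Sum = -2.71911, so H' = 2.719.

2.719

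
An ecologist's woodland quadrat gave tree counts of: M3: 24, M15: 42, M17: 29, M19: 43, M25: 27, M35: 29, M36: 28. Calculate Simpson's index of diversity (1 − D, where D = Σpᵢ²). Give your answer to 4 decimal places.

Total N = 24+42+29+43+27+29+28 = 222, so the proportions are 0.108108, 0.189189, 0.130631, 0.193694, 0.121622, 0.130631, 0.126126 (working shown to 6 dp, full precision carried).
D = 0.108108² + 0.189189² + 0.130631² + 0.193694² + 0.121622² + 0.130631² + 0.126126² = 0.011687 + 0.035793 + 0.017064 + 0.037517 + 0.014792 + 0.017064 + 0.015908 = 0.149826.
So 1 − D = 0.850174, i.e. 0.8502 to 4 decimal places.

0.8502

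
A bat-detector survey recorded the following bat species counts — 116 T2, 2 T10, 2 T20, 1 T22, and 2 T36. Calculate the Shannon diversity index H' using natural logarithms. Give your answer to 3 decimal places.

0.295

Total N = 116+2+2+1+2 = 123, so the proportions are 0.94309, 0.01626, 0.01626, 0.00813, 0.01626 (working shown to 5 dp, full precision carried).
Each pᵢ ln pᵢ term: 0.94309×(-0.05859)=-0.05526, 0.01626×(-4.11904)=-0.06698, 0.01626×(-4.11904)=-0.06698, 0.00813×(-4.81218)=-0.03912, 0.01626×(-4.11904)=-0.06698.
Sum = -0.29531, so H' = 0.295.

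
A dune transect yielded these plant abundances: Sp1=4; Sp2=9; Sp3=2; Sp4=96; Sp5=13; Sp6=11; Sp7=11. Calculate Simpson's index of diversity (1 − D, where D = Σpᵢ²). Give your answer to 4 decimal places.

0.5436

Total N = 4+9+2+96+13+11+11 = 146, so the proportions are 0.027397, 0.061644, 0.013699, 0.657534, 0.089041, 0.075342, 0.075342 (working shown to 6 dp, full precision carried).
D = 0.027397² + 0.061644² + 0.013699² + 0.657534² + 0.089041² + 0.075342² + 0.075342² = 0.000751 + 0.003800 + 0.000188 + 0.432351 + 0.007928 + 0.005676 + 0.005676 = 0.456371.
So 1 − D = 0.543629, i.e. 0.5436 to 4 decimal places.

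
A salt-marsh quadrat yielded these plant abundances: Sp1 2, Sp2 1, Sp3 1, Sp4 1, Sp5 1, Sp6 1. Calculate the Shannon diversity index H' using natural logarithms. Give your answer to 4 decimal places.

1.7479

Total N = 2+1+1+1+1+1 = 7, so the proportions are 0.285714, 0.142857, 0.142857, 0.142857, 0.142857, 0.142857 (working shown to 6 dp, full precision carried).
Each pᵢ ln pᵢ term: 0.285714×(-1.252763)=-0.357932, 0.142857×(-1.945910)=-0.277987, 0.142857×(-1.945910)=-0.277987, 0.142857×(-1.945910)=-0.277987, 0.142857×(-1.945910)=-0.277987, 0.142857×(-1.945910)=-0.277987.
Sum = -1.747868, so H' = 1.7479.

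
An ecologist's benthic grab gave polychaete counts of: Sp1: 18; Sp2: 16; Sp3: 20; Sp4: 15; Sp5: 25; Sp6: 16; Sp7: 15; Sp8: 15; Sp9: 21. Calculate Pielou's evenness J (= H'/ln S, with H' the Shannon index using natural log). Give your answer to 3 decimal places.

Total N = 18+16+20+15+25+16+15+15+21 = 161, so the proportions are 0.1118, 0.09938, 0.12422, 0.09317, 0.15528, 0.09938, 0.09317, 0.09317, 0.13043 (working shown to 5 dp, full precision carried).
H' = −Σ pᵢ ln pᵢ = −((-0.24496) + (-0.22945) + (-0.25909) + (-0.22112) + (-0.28921) + (-0.22945) + (-0.22112) + (-0.22112) + (-0.26568)) = 2.18120.
With S = 9 species, ln S = 2.19722, so J = 2.18120/2.19722 = 0.99271, i.e. 0.993 to 3 decimal places.

0.993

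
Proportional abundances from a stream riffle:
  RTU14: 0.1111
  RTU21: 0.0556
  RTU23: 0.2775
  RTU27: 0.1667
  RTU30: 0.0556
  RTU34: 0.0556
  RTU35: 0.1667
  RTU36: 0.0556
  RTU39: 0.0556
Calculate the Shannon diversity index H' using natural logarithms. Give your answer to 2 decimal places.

2.00

Each pᵢ ln pᵢ term (working shown to 4 dp, full precision carried): 0.1111×(-2.1973)=-0.2441, 0.0556×(-2.8896)=-0.1607, 0.2775×(-1.2819)=-0.3557, 0.1667×(-1.7916)=-0.2987, 0.0556×(-2.8896)=-0.1607, 0.0556×(-2.8896)=-0.1607, 0.1667×(-1.7916)=-0.2987, 0.0556×(-2.8896)=-0.1607, 0.0556×(-2.8896)=-0.1607.
Sum = -2.0005, so H' = 2.00.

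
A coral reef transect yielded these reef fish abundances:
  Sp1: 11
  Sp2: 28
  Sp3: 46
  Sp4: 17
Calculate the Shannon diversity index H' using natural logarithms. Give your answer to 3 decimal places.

1.253

Total N = 11+28+46+17 = 102, so the proportions are 0.10784, 0.27451, 0.45098, 0.16667 (working shown to 5 dp, full precision carried).
Each pᵢ ln pᵢ term: 0.10784×(-2.22708)=-0.24018, 0.27451×(-1.29277)=-0.35488, 0.45098×(-0.79633)=-0.35913, 0.16667×(-1.79176)=-0.29863.
Sum = -1.25281, so H' = 1.253.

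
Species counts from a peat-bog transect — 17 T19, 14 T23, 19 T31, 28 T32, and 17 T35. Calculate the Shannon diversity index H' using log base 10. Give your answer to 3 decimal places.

Total N = 17+14+19+28+17 = 95, so the proportions are 0.17895, 0.14737, 0.2, 0.29474, 0.17895 (working shown to 5 dp, full precision carried).
Each pᵢ log₁₀ pᵢ term: 0.17895×(-0.74727)=-0.13372, 0.14737×(-0.83160)=-0.12255, 0.2×(-0.69897)=-0.13979, 0.29474×(-0.53057)=-0.15638, 0.17895×(-0.74727)=-0.13372.
Sum = -0.68617, so H' = 0.686.

0.686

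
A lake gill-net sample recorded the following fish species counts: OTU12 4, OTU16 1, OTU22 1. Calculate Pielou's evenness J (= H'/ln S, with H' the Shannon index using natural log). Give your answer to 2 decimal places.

Total N = 4+1+1 = 6, so the proportions are 0.6667, 0.1667, 0.1667 (working shown to 4 dp, full precision carried).
H' = −Σ pᵢ ln pᵢ = −((-0.2703) + (-0.2986) + (-0.2986)) = 0.8676.
With S = 3 species, ln S = 1.0986, so J = 0.8676/1.0986 = 0.7897, i.e. 0.79 to 2 decimal places.

0.79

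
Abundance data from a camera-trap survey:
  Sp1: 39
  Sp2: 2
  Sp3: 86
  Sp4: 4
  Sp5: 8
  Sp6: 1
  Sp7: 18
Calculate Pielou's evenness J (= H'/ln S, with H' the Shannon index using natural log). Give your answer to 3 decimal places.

Total N = 39+2+86+4+8+1+18 = 158, so the proportions are 0.24684, 0.01266, 0.5443, 0.02532, 0.05063, 0.00633, 0.11392 (working shown to 5 dp, full precision carried).
H' = −Σ pᵢ ln pᵢ = −((-0.34533) + (-0.05531) + (-0.33107) + (-0.09307) + (-0.15105) + (-0.03204) + (-0.24747)) = 1.25534.
With S = 7 species, ln S = 1.94591, so J = 1.25534/1.94591 = 0.64512, i.e. 0.645 to 3 decimal places.

0.645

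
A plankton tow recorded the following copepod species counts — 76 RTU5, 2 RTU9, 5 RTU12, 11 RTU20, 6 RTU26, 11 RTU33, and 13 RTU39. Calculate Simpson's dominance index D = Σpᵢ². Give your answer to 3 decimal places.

Total N = 76+2+5+11+6+11+13 = 124, so the proportions are 0.6129, 0.01613, 0.04032, 0.08871, 0.04839, 0.08871, 0.10484 (working shown to 5 dp, full precision carried).
D = 0.6129² + 0.01613² + 0.04032² + 0.08871² + 0.04839² + 0.08871² + 0.10484² = 0.37565 + 0.00026 + 0.00163 + 0.00787 + 0.00234 + 0.00787 + 0.01099 = 0.40661.
To 3 decimal places, D = 0.407.

0.407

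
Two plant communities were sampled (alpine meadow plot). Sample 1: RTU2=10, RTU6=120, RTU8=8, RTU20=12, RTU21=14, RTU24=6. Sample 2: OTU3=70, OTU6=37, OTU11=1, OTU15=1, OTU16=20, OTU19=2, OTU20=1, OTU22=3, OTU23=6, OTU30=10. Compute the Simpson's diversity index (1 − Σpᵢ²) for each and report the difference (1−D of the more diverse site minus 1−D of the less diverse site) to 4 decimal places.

0.2178

Sample 1: N=170, proportions 0.058824, 0.705882, 0.047059, 0.070588, 0.082353, 0.035294, giving 1−D = 0.483045 (working shown to 6 dp, full precision carried).
Sample 2: N=151, proportions 0.463576, 0.245033, 0.006623, 0.006623, 0.13245, 0.013245, 0.006623, 0.019868, 0.039735, 0.066225, giving 1−D = 0.700846.
Difference = |0.483045 − 0.700846| = 0.217801, i.e. 0.2178 to 4 decimal places.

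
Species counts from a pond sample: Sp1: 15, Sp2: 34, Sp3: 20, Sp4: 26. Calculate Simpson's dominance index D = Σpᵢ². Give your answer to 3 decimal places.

Total N = 15+34+20+26 = 95, so the proportions are 0.15789, 0.35789, 0.21053, 0.27368 (working shown to 5 dp, full precision carried).
D = 0.15789² + 0.35789² + 0.21053² + 0.27368² = 0.02493 + 0.12809 + 0.04432 + 0.07490 = 0.27224.
To 3 decimal places, D = 0.272.

0.272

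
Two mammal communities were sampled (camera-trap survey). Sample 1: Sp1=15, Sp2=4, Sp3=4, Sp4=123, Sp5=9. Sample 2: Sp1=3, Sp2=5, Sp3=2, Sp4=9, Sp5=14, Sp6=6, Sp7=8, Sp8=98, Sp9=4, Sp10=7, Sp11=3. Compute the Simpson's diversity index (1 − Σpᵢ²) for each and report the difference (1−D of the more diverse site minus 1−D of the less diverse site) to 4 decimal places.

0.2446

Sample 1: N=155, proportions 0.096774, 0.025806, 0.025806, 0.793548, 0.058065, giving 1−D = 0.356212 (working shown to 6 dp, full precision carried).
Sample 2: N=159, proportions 0.018868, 0.031447, 0.012579, 0.056604, 0.08805, 0.037736, 0.050314, 0.616352, 0.025157, 0.044025, 0.018868, giving 1−D = 0.600767.
Difference = |0.356212 − 0.600767| = 0.244555, i.e. 0.2446 to 4 decimal places.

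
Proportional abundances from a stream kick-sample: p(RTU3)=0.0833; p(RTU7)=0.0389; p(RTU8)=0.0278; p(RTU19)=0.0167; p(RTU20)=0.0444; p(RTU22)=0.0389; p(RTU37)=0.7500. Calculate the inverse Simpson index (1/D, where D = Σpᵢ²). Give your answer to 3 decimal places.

1.738

D = 0.0833² + 0.0389² + 0.0278² + 0.0167² + 0.0444² + 0.0389² + 0.75² = 0.006939 + 0.001513 + 0.000773 + 0.000279 + 0.001971 + 0.001513 + 0.562500 = 0.575488 (working shown to 6 dp, full precision carried).
So 1/D = 1.73765, i.e. 1.738 to 3 decimal places.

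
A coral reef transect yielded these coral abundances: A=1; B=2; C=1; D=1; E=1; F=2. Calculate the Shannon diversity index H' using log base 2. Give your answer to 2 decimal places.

2.50

Total N = 1+2+1+1+1+2 = 8, so the proportions are 0.125, 0.25, 0.125, 0.125, 0.125, 0.25 (working shown to 4 dp, full precision carried).
Each pᵢ log₂ pᵢ term: 0.125×(-3.0000)=-0.3750, 0.25×(-2.0000)=-0.5000, 0.125×(-3.0000)=-0.3750, 0.125×(-3.0000)=-0.3750, 0.125×(-3.0000)=-0.3750, 0.25×(-2.0000)=-0.5000.
Sum = -2.5000, so H' = 2.50.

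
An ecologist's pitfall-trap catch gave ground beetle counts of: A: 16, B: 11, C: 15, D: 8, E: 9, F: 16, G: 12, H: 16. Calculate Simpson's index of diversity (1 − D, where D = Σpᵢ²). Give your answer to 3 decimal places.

0.868

Total N = 16+11+15+8+9+16+12+16 = 103, so the proportions are 0.15534, 0.1068, 0.14563, 0.07767, 0.08738, 0.15534, 0.1165, 0.15534 (working shown to 5 dp, full precision carried).
D = 0.15534² + 0.1068² + 0.14563² + 0.07767² + 0.08738² + 0.15534² + 0.1165² + 0.15534² = 0.02413 + 0.01141 + 0.02121 + 0.00603 + 0.00764 + 0.02413 + 0.01357 + 0.02413 = 0.13225.
So 1 − D = 0.86775, i.e. 0.868 to 3 decimal places.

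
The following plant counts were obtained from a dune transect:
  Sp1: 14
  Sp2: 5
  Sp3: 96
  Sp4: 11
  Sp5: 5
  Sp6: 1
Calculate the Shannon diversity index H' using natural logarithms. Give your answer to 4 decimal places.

Total N = 14+5+96+11+5+1 = 132, so the proportions are 0.106061, 0.037879, 0.727273, 0.083333, 0.037879, 0.007576 (working shown to 6 dp, full precision carried).
Each pᵢ ln pᵢ term: 0.106061×(-2.243745)=-0.237973, 0.037879×(-3.273364)=-0.123991, 0.727273×(-0.318454)=-0.231603, 0.083333×(-2.484907)=-0.207076, 0.037879×(-3.273364)=-0.123991, 0.007576×(-4.882802)=-0.036991.
Sum = -0.961624, so H' = 0.9616.

0.9616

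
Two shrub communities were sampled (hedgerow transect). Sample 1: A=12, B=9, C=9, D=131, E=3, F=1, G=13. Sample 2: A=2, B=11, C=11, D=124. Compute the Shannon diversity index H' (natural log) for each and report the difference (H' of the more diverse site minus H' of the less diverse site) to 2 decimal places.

Sample 1: N=178, proportions 0.0674, 0.0506, 0.0506, 0.736, 0.0169, 0.0056, 0.073, giving H' = 0.9983 (working shown to 4 dp, full precision carried).
Sample 2: N=148, proportions 0.0135, 0.0743, 0.0743, 0.8378, giving H' = 0.5928.
Difference = |0.9983 − 0.5928| = 0.4055, i.e. 0.41 to 2 decimal places.

0.41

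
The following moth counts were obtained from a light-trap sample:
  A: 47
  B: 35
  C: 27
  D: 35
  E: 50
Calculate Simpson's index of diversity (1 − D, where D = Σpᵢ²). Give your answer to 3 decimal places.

Total N = 47+35+27+35+50 = 194, so the proportions are 0.24227, 0.18041, 0.13918, 0.18041, 0.25773 (working shown to 5 dp, full precision carried).
D = 0.24227² + 0.18041² + 0.13918² + 0.18041² + 0.25773² = 0.05869 + 0.03255 + 0.01937 + 0.03255 + 0.06643 = 0.20959.
So 1 − D = 0.79041, i.e. 0.790 to 3 decimal places.

0.790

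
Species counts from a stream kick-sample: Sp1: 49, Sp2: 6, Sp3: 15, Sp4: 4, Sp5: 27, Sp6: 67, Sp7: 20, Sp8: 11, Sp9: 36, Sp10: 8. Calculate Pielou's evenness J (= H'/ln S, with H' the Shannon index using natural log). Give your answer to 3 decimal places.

Total N = 49+6+15+4+27+67+20+11+36+8 = 243, so the proportions are 0.20165, 0.02469, 0.06173, 0.01646, 0.11111, 0.27572, 0.0823, 0.04527, 0.14815, 0.03292 (working shown to 5 dp, full precision carried).
H' = −Σ pᵢ ln pᵢ = −((-0.32288) + (-0.09139) + (-0.17191) + (-0.06760) + (-0.24414) + (-0.35523) + (-0.20554) + (-0.14011) + (-0.28290) + (-0.11238)) = 1.99408.
With S = 10 species, ln S = 2.30259, so J = 1.99408/2.30259 = 0.86602, i.e. 0.866 to 3 decimal places.

0.866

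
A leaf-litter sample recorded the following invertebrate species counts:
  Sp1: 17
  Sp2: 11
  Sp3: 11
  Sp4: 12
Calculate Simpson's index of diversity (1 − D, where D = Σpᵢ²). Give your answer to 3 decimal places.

0.740

Total N = 17+11+11+12 = 51, so the proportions are 0.33333, 0.21569, 0.21569, 0.23529 (working shown to 5 dp, full precision carried).
D = 0.33333² + 0.21569² + 0.21569² + 0.23529² = 0.11111 + 0.04652 + 0.04652 + 0.05536 = 0.25952.
So 1 − D = 0.74048, i.e. 0.740 to 3 decimal places.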